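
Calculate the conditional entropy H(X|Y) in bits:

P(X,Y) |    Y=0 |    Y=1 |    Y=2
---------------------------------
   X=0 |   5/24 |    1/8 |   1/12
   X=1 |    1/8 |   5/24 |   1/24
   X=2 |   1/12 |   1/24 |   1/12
1.4429 bits

Using the chain rule: H(X|Y) = H(X,Y) - H(Y)

First, compute H(X,Y) = 2.9713 bits

Marginal P(Y) = (5/12, 3/8, 5/24)
H(Y) = 1.5284 bits

H(X|Y) = H(X,Y) - H(Y) = 2.9713 - 1.5284 = 1.4429 bits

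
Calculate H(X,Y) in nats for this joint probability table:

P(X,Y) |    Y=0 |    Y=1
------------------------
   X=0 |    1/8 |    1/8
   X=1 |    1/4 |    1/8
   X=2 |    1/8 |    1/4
1.7329 nats

Joint entropy is H(X,Y) = -Σ_{x,y} p(x,y) log p(x,y).

Summing over all non-zero entries:
H(X,Y) = -[1/8·log_e(1/8) + 1/8·log_e(1/8) + 1/4·log_e(1/4) + 1/8·log_e(1/8) + 1/8·log_e(1/8) + 1/4·log_e(1/4)]
H(X,Y) = 1.7329 nats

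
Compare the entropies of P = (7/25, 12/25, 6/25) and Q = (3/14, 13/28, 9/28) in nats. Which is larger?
P

Computing entropies in nats:
H(P) = 1.0512
H(Q) = 1.0511

Distribution P has higher entropy.

Intuition: The distribution closer to uniform (more spread out) has higher entropy.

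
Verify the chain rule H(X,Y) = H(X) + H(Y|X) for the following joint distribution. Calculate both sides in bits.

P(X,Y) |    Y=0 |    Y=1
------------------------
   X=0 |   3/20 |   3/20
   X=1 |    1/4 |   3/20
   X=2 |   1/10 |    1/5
H(X,Y) = 2.5282, H(X) = 1.5710, H(Y|X) = 0.9573 (all in bits)

Chain rule: H(X,Y) = H(X) + H(Y|X)

Left side — joint entropy directly:
H(X,Y) = -Σ p(x,y) log p(x,y) = 2.5282 bits

Right side — compute H(Y|X) from the conditional distributions:
P(X) = (3/10, 2/5, 3/10), so H(X) = 1.5710 bits
H(Y|X) = Σ_x P(X=x) · H(Y|X=x):
  P(Y|X=0) = (1/2, 1/2), H(Y|X=0) = 1.0000, weight P(X=0) = 3/10
  P(Y|X=1) = (5/8, 3/8), H(Y|X=1) = 0.9544, weight P(X=1) = 2/5
  P(Y|X=2) = (1/3, 2/3), H(Y|X=2) = 0.9183, weight P(X=2) = 3/10
H(Y|X) = 0.9573 bits

H(X) + H(Y|X) = 1.5710 + 0.9573 = 2.5282 bits

Both sides equal 2.5282 bits. ✓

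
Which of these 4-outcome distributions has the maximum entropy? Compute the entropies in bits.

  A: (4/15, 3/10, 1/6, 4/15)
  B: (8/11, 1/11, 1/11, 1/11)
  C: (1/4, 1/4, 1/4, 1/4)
C

For a discrete distribution over n outcomes, entropy is maximized by the uniform distribution.

Computing entropies:
H(A) = 1.9689 bits
H(B) = 1.2776 bits
H(C) = 2.0000 bits

The uniform distribution (where all probabilities equal 1/4) achieves the maximum entropy of log_2(4) = 2.0000 bits.

Distribution C has the highest entropy.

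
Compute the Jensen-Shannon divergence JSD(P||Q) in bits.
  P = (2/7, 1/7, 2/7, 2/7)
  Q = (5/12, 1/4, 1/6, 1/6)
0.0424 bits

Jensen-Shannon divergence is:
JSD(P||Q) = 0.5 × D_KL(P||M) + 0.5 × D_KL(Q||M)
where M = 0.5 × (P + Q) is the mixture distribution.

M = 0.5 × (2/7, 1/7, 2/7, 2/7) + 0.5 × (5/12, 1/4, 1/6, 1/6) = (0.35119, 0.196429, 0.22619, 0.22619)

D_KL(P||M) = 0.0419 bits
D_KL(Q||M) = 0.0429 bits

JSD(P||Q) = 0.5 × 0.0419 + 0.5 × 0.0429 = 0.0424 bits

Unlike KL divergence, JSD is symmetric and bounded: 0 ≤ JSD ≤ log(2).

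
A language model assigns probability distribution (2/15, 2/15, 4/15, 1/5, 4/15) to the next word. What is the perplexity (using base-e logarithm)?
4.7785

Perplexity is e^H (or exp(H) for natural log).

First, H = -Σ p log p = 1.5641 nats
Perplexity = e^1.5641 = 4.7785

Interpretation: The model's uncertainty is equivalent to choosing uniformly among 4.8 options.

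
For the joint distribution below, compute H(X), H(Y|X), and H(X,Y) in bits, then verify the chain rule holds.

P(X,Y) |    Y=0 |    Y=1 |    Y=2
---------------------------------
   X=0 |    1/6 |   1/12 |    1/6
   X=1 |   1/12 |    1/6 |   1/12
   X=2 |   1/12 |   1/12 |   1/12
H(X,Y) = 3.0850, H(X) = 1.5546, H(Y|X) = 1.5304 (all in bits)

Chain rule: H(X,Y) = H(X) + H(Y|X)

Left side — joint entropy directly:
H(X,Y) = -Σ p(x,y) log p(x,y) = 3.0850 bits

Right side — compute H(Y|X) from the conditional distributions:
P(X) = (5/12, 1/3, 1/4), so H(X) = 1.5546 bits
H(Y|X) = Σ_x P(X=x) · H(Y|X=x):
  P(Y|X=0) = (2/5, 1/5, 2/5), H(Y|X=0) = 1.5219, weight P(X=0) = 5/12
  P(Y|X=1) = (1/4, 1/2, 1/4), H(Y|X=1) = 1.5000, weight P(X=1) = 1/3
  P(Y|X=2) = (1/3, 1/3, 1/3), H(Y|X=2) = 1.5850, weight P(X=2) = 1/4
H(Y|X) = 1.5304 bits

H(X) + H(Y|X) = 1.5546 + 1.5304 = 3.0850 bits

Both sides equal 3.0850 bits. ✓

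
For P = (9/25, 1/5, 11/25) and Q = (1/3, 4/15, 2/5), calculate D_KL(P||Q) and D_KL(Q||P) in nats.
D_KL(P||Q) = 0.0121, D_KL(Q||P) = 0.0129

KL divergence is not symmetric: D_KL(P||Q) ≠ D_KL(Q||P) in general.

D_KL(P||Q) = 0.0121 nats
D_KL(Q||P) = 0.0129 nats

No, they are not equal!

This asymmetry is why KL divergence is not a true distance metric.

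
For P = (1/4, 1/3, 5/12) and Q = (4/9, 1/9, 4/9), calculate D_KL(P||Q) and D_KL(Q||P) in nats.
D_KL(P||Q) = 0.1955, D_KL(Q||P) = 0.1623

KL divergence is not symmetric: D_KL(P||Q) ≠ D_KL(Q||P) in general.

D_KL(P||Q) = 0.1955 nats
D_KL(Q||P) = 0.1623 nats

No, they are not equal!

This asymmetry is why KL divergence is not a true distance metric.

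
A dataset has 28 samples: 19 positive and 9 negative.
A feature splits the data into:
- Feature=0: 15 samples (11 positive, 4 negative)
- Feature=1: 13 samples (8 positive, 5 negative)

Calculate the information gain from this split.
0.0114 bits

Information Gain = H(Y) - H(Y|Feature)

Before split:
P(positive) = 19/28 = 0.6786
H(Y) = 0.9059 bits

After split:
Feature=0: H = 0.8366 bits (weight = 15/28)
Feature=1: H = 0.9612 bits (weight = 13/28)
H(Y|Feature) = (15/28)×0.8366 + (13/28)×0.9612 = 0.8945 bits

Information Gain = 0.9059 - 0.8945 = 0.0114 bits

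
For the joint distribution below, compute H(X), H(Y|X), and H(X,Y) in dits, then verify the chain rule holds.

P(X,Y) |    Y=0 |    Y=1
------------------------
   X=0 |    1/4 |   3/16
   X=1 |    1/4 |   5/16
H(X,Y) = 0.5952, H(X) = 0.2976, H(Y|X) = 0.2976 (all in dits)

Chain rule: H(X,Y) = H(X) + H(Y|X)

Left side — joint entropy directly:
H(X,Y) = -Σ p(x,y) log p(x,y) = 0.5952 dits

Right side — compute H(Y|X) from the conditional distributions:
P(X) = (7/16, 9/16), so H(X) = 0.2976 dits
H(Y|X) = Σ_x P(X=x) · H(Y|X=x):
  P(Y|X=0) = (4/7, 3/7), H(Y|X=0) = 0.2966, weight P(X=0) = 7/16
  P(Y|X=1) = (4/9, 5/9), H(Y|X=1) = 0.2983, weight P(X=1) = 9/16
H(Y|X) = 0.2976 dits

H(X) + H(Y|X) = 0.2976 + 0.2976 = 0.5952 dits

Both sides equal 0.5952 dits. ✓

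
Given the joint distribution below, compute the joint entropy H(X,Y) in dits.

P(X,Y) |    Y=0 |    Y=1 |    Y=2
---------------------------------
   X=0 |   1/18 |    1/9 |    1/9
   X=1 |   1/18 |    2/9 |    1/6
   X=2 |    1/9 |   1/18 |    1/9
0.9082 dits

Joint entropy is H(X,Y) = -Σ_{x,y} p(x,y) log p(x,y).

Summing over all non-zero entries:
H(X,Y) = -[1/18·log_10(1/18) + 1/9·log_10(1/9) + 1/9·log_10(1/9) + 1/18·log_10(1/18) + 2/9·log_10(2/9) + 1/6·log_10(1/6) + 1/9·log_10(1/9) + 1/18·log_10(1/18) + 1/9·log_10(1/9)]
H(X,Y) = 0.9082 dits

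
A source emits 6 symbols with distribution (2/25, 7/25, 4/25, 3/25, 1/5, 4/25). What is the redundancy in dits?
0.0306 dits

Redundancy measures how far a source is from maximum entropy:
R = H_max - H(X)

Maximum entropy for 6 symbols: H_max = log_10(6) = 0.7782 dits
Actual entropy: H(X) = 0.7475 dits
Redundancy: R = 0.7782 - 0.7475 = 0.0306 dits

This redundancy represents potential for compression: the source could be compressed by 0.0306 dits per symbol.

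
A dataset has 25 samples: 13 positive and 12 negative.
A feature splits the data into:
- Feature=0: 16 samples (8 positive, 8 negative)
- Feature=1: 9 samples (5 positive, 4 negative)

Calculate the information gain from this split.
0.0021 bits

Information Gain = H(Y) - H(Y|Feature)

Before split:
P(positive) = 13/25 = 0.5200
H(Y) = 0.9988 bits

After split:
Feature=0: H = 1.0000 bits (weight = 16/25)
Feature=1: H = 0.9911 bits (weight = 9/25)
H(Y|Feature) = (16/25)×1.0000 + (9/25)×0.9911 = 0.9968 bits

Information Gain = 0.9988 - 0.9968 = 0.0021 bits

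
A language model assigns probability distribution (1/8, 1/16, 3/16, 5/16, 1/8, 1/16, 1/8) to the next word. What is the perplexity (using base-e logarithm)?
6.0722

Perplexity is e^H (or exp(H) for natural log).

First, H = -Σ p log p = 1.8037 nats
Perplexity = e^1.8037 = 6.0722

Interpretation: The model's uncertainty is equivalent to choosing uniformly among 6.1 options.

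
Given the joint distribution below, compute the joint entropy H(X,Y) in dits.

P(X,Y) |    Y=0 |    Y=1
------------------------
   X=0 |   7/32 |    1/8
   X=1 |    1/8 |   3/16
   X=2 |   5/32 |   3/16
0.7687 dits

Joint entropy is H(X,Y) = -Σ_{x,y} p(x,y) log p(x,y).

Summing over all non-zero entries:
H(X,Y) = -[7/32·log_10(7/32) + 1/8·log_10(1/8) + 1/8·log_10(1/8) + 3/16·log_10(3/16) + 5/32·log_10(5/32) + 3/16·log_10(3/16)]
H(X,Y) = 0.7687 dits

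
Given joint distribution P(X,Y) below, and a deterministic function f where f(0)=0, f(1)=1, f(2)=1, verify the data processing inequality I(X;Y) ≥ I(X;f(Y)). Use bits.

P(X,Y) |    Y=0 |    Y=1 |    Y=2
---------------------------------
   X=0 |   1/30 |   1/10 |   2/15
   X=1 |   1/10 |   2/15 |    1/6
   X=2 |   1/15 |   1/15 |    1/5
I(X;Y) = 0.0318, I(X;f(Y)) = 0.0118, inequality holds: 0.0318 ≥ 0.0118

Data Processing Inequality: For any Markov chain X → Y → Z, we have I(X;Y) ≥ I(X;Z).

Here Z = f(Y) is a deterministic function of Y, forming X → Y → Z.

Original I(X;Y) = 0.0318 bits

After applying f:
P(X,Z) where Z=f(Y):
- P(X,Z=0) = P(X,Y=0)
- P(X,Z=1) = P(X,Y=1) + P(X,Y=2)

I(X;Z) = I(X;f(Y)) = 0.0118 bits

Verification: 0.0318 ≥ 0.0118 ✓

Information cannot be created by processing; the function f can only lose information about X.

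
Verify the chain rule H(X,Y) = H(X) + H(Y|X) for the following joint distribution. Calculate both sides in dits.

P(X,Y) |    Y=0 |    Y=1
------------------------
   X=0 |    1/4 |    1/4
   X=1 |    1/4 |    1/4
H(X,Y) = 0.6021, H(X) = 0.3010, H(Y|X) = 0.3010 (all in dits)

Chain rule: H(X,Y) = H(X) + H(Y|X)

Left side — joint entropy directly:
H(X,Y) = -Σ p(x,y) log p(x,y) = 0.6021 dits

Right side — compute H(Y|X) from the conditional distributions:
P(X) = (1/2, 1/2), so H(X) = 0.3010 dits
H(Y|X) = Σ_x P(X=x) · H(Y|X=x):
  P(Y|X=0) = (1/2, 1/2), H(Y|X=0) = 0.3010, weight P(X=0) = 1/2
  P(Y|X=1) = (1/2, 1/2), H(Y|X=1) = 0.3010, weight P(X=1) = 1/2
H(Y|X) = 0.3010 dits

H(X) + H(Y|X) = 0.3010 + 0.3010 = 0.6021 dits

Both sides equal 0.6021 dits. ✓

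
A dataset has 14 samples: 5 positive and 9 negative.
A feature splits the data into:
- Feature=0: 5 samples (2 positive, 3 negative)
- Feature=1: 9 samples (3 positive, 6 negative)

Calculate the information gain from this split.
0.0032 bits

Information Gain = H(Y) - H(Y|Feature)

Before split:
P(positive) = 5/14 = 0.3571
H(Y) = 0.9403 bits

After split:
Feature=0: H = 0.9710 bits (weight = 5/14)
Feature=1: H = 0.9183 bits (weight = 9/14)
H(Y|Feature) = (5/14)×0.9710 + (9/14)×0.9183 = 0.9371 bits

Information Gain = 0.9403 - 0.9371 = 0.0032 bits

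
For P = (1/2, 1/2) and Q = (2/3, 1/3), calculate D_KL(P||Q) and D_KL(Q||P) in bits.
D_KL(P||Q) = 0.0850, D_KL(Q||P) = 0.0817

KL divergence is not symmetric: D_KL(P||Q) ≠ D_KL(Q||P) in general.

D_KL(P||Q) = 0.0850 bits
D_KL(Q||P) = 0.0817 bits

No, they are not equal!

This asymmetry is why KL divergence is not a true distance metric.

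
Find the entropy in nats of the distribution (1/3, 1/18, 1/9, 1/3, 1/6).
1.4357 nats

Shannon entropy is H(X) = -Σ p(x) log p(x).

For P = (1/3, 1/18, 1/9, 1/3, 1/6):
H = -1/3 × log_e(1/3) -1/18 × log_e(1/18) -1/9 × log_e(1/9) -1/3 × log_e(1/3) -1/6 × log_e(1/6)
H = 1.4357 nats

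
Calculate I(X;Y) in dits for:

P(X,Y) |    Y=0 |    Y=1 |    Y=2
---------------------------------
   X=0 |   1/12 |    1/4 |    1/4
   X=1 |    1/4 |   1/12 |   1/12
0.0508 dits

Mutual information: I(X;Y) = H(X) + H(Y) - H(X,Y)

Marginals:
P(X) = (7/12, 5/12), H(X) = 0.2950 dits
P(Y) = (1/3, 1/3, 1/3), H(Y) = 0.4771 dits

Joint entropy: H(X,Y) = 0.7213 dits

I(X;Y) = 0.2950 + 0.4771 - 0.7213 = 0.0508 dits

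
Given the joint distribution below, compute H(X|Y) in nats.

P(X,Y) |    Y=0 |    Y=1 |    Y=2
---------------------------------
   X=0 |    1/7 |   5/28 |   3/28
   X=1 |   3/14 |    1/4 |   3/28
0.6800 nats

Using the chain rule: H(X|Y) = H(X,Y) - H(Y)

First, compute H(X,Y) = 1.7409 nats

Marginal P(Y) = (5/14, 3/7, 3/14)
H(Y) = 1.0609 nats

H(X|Y) = H(X,Y) - H(Y) = 1.7409 - 1.0609 = 0.6800 nats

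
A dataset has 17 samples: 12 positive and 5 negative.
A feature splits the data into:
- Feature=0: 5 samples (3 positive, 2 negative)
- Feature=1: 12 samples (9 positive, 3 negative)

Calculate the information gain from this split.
0.0157 bits

Information Gain = H(Y) - H(Y|Feature)

Before split:
P(positive) = 12/17 = 0.7059
H(Y) = 0.8740 bits

After split:
Feature=0: H = 0.9710 bits (weight = 5/17)
Feature=1: H = 0.8113 bits (weight = 12/17)
H(Y|Feature) = (5/17)×0.9710 + (12/17)×0.8113 = 0.8582 bits

Information Gain = 0.8740 - 0.8582 = 0.0157 bits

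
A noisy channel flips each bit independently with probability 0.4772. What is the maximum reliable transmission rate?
0.0015 bits

For a binary symmetric channel (BSC) with error probability p:
Capacity C = 1 - H(p) bits per symbol

where H(p) = -p log₂(p) - (1-p) log₂(1-p) is the binary entropy function.

H(0.4772) = 0.9985 bits
C = 1 - 0.9985 = 0.0015 bits per symbol

This means we can reliably transmit up to 0.0015 bits of information per channel use.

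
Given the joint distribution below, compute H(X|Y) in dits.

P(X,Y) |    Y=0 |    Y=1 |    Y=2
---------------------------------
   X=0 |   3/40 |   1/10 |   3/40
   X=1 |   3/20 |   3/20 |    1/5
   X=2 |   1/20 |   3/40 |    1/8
0.4460 dits

Using the chain rule: H(X|Y) = H(X,Y) - H(Y)

First, compute H(X,Y) = 0.9180 dits

Marginal P(Y) = (11/40, 13/40, 2/5)
H(Y) = 0.4720 dits

H(X|Y) = H(X,Y) - H(Y) = 0.9180 - 0.4720 = 0.4460 dits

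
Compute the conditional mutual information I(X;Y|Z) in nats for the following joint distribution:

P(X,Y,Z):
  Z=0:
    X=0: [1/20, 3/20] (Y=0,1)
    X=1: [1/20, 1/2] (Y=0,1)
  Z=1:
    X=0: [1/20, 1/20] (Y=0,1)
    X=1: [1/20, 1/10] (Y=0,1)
0.0180 nats

Conditional mutual information: I(X;Y|Z) = H(X|Z) + H(Y|Z) - H(X,Y|Z)

H(Z) = 0.5623
H(X,Z) = 1.1655 → H(X|Z) = 0.6032
H(Y,Z) = 1.0251 → H(Y|Z) = 0.4628
H(X,Y,Z) = 1.6103 → H(X,Y|Z) = 1.0480

I(X;Y|Z) = 0.6032 + 0.4628 - 1.0480 = 0.0180 nats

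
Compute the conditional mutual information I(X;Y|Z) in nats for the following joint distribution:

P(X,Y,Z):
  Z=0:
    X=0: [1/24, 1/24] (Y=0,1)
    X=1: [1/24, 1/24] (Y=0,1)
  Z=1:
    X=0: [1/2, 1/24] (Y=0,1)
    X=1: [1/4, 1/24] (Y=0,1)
0.0044 nats

Conditional mutual information: I(X;Y|Z) = H(X|Z) + H(Y|Z) - H(X,Y|Z)

H(Z) = 0.4506
H(X,Z) = 1.1056 → H(X|Z) = 0.6551
H(Y,Z) = 0.8370 → H(Y|Z) = 0.3864
H(X,Y,Z) = 1.4877 → H(X,Y|Z) = 1.0371

I(X;Y|Z) = 0.6551 + 0.3864 - 1.0371 = 0.0044 nats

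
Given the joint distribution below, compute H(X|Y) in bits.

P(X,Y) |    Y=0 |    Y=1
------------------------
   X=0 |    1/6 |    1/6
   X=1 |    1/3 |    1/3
0.9183 bits

Using the chain rule: H(X|Y) = H(X,Y) - H(Y)

First, compute H(X,Y) = 1.9183 bits

Marginal P(Y) = (1/2, 1/2)
H(Y) = 1.0000 bits

H(X|Y) = H(X,Y) - H(Y) = 1.9183 - 1.0000 = 0.9183 bits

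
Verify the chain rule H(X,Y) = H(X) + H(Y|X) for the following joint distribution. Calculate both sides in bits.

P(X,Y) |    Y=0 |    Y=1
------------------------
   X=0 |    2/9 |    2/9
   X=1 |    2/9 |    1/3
H(X,Y) = 1.9749, H(X) = 0.9911, H(Y|X) = 0.9839 (all in bits)

Chain rule: H(X,Y) = H(X) + H(Y|X)

Left side — joint entropy directly:
H(X,Y) = -Σ p(x,y) log p(x,y) = 1.9749 bits

Right side — compute H(Y|X) from the conditional distributions:
P(X) = (4/9, 5/9), so H(X) = 0.9911 bits
H(Y|X) = Σ_x P(X=x) · H(Y|X=x):
  P(Y|X=0) = (1/2, 1/2), H(Y|X=0) = 1.0000, weight P(X=0) = 4/9
  P(Y|X=1) = (2/5, 3/5), H(Y|X=1) = 0.9710, weight P(X=1) = 5/9
H(Y|X) = 0.9839 bits

H(X) + H(Y|X) = 0.9911 + 0.9839 = 1.9749 bits

Both sides equal 1.9749 bits. ✓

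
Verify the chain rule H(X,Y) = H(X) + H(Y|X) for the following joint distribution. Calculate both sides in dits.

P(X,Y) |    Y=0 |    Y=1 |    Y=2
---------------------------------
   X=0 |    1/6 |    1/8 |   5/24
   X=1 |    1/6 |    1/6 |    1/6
H(X,Y) = 0.7736, H(X) = 0.3010, H(Y|X) = 0.4725 (all in dits)

Chain rule: H(X,Y) = H(X) + H(Y|X)

Left side — joint entropy directly:
H(X,Y) = -Σ p(x,y) log p(x,y) = 0.7736 dits

Right side — compute H(Y|X) from the conditional distributions:
P(X) = (1/2, 1/2), so H(X) = 0.3010 dits
H(Y|X) = Σ_x P(X=x) · H(Y|X=x):
  P(Y|X=0) = (1/3, 1/4, 5/12), H(Y|X=0) = 0.4680, weight P(X=0) = 1/2
  P(Y|X=1) = (1/3, 1/3, 1/3), H(Y|X=1) = 0.4771, weight P(X=1) = 1/2
H(Y|X) = 0.4725 dits

H(X) + H(Y|X) = 0.3010 + 0.4725 = 0.7736 dits

Both sides equal 0.7736 dits. ✓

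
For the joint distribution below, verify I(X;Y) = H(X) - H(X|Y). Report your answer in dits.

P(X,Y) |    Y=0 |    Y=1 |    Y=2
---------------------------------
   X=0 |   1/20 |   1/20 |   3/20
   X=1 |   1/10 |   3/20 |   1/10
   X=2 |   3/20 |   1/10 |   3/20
I(X;Y) = 0.0177 dits

Mutual information has multiple equivalent forms:
- I(X;Y) = H(X) - H(X|Y)
- I(X;Y) = H(Y) - H(Y|X)
- I(X;Y) = H(X) + H(Y) - H(X,Y)

Computing all quantities:
H(X) = 0.4693, H(Y) = 0.4729, H(X,Y) = 0.9244
H(X|Y) = 0.4515, H(Y|X) = 0.4552

Verification:
H(X) - H(X|Y) = 0.4693 - 0.4515 = 0.0177
H(Y) - H(Y|X) = 0.4729 - 0.4552 = 0.0177
H(X) + H(Y) - H(X,Y) = 0.4693 + 0.4729 - 0.9244 = 0.0177

All forms give I(X;Y) = 0.0177 dits. ✓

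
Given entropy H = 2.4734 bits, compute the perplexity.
5.5535

Perplexity is 2^H (or exp(H) for natural log).

H = 2.4734 bits
Perplexity = 2^2.4734 = 5.5535

Interpretation: The model's uncertainty is equivalent to choosing uniformly among 5.6 options.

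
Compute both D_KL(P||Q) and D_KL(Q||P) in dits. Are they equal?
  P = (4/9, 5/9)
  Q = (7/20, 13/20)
D_KL(P||Q) = 0.0082, D_KL(Q||P) = 0.0080

KL divergence is not symmetric: D_KL(P||Q) ≠ D_KL(Q||P) in general.

D_KL(P||Q) = 0.0082 dits
D_KL(Q||P) = 0.0080 dits

No, they are not equal!

This asymmetry is why KL divergence is not a true distance metric.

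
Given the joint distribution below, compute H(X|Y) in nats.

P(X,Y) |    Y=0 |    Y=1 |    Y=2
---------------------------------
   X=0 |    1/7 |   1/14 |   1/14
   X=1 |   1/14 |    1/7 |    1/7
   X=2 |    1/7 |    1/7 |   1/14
1.0506 nats

Using the chain rule: H(X|Y) = H(X,Y) - H(Y)

First, compute H(X,Y) = 2.1440 nats

Marginal P(Y) = (5/14, 5/14, 2/7)
H(Y) = 1.0934 nats

H(X|Y) = H(X,Y) - H(Y) = 2.1440 - 1.0934 = 1.0506 nats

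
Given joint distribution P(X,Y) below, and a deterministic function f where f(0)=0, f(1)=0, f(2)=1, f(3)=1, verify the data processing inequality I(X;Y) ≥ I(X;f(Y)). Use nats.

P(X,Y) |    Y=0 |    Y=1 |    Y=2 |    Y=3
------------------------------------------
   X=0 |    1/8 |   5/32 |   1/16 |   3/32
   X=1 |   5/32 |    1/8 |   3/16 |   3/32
I(X;Y) = 0.0283, I(X;f(Y)) = 0.0103, inequality holds: 0.0283 ≥ 0.0103

Data Processing Inequality: For any Markov chain X → Y → Z, we have I(X;Y) ≥ I(X;Z).

Here Z = f(Y) is a deterministic function of Y, forming X → Y → Z.

Original I(X;Y) = 0.0283 nats

After applying f:
P(X,Z) where Z=f(Y):
- P(X,Z=0) = P(X,Y=0) + P(X,Y=1)
- P(X,Z=1) = P(X,Y=2) + P(X,Y=3)

I(X;Z) = I(X;f(Y)) = 0.0103 nats

Verification: 0.0283 ≥ 0.0103 ✓

Information cannot be created by processing; the function f can only lose information about X.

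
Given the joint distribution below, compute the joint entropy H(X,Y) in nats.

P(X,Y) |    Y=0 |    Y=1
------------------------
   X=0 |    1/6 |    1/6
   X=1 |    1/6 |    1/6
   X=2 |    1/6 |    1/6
1.7918 nats

Joint entropy is H(X,Y) = -Σ_{x,y} p(x,y) log p(x,y).

Summing over all non-zero entries:
H(X,Y) = -[1/6·log_e(1/6) + 1/6·log_e(1/6) + 1/6·log_e(1/6) + 1/6·log_e(1/6) + 1/6·log_e(1/6) + 1/6·log_e(1/6)]
H(X,Y) = 1.7918 nats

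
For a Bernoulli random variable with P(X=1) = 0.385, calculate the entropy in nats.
0.6665 nats

The binary entropy function is:
H(p) = -p log(p) - (1-p) log(1-p)

H(0.385) = -0.385 × log_e(0.385) - 0.615 × log_e(0.615)
H(0.385) = 0.6665 nats

Note: Binary entropy is maximized at p=0.5 (H=1 bit) and minimized at p=0 or p=1 (H=0).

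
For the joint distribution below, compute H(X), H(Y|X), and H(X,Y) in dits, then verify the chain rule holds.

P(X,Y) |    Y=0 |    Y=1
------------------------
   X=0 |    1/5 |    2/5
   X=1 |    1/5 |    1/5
H(X,Y) = 0.5786, H(X) = 0.2923, H(Y|X) = 0.2863 (all in dits)

Chain rule: H(X,Y) = H(X) + H(Y|X)

Left side — joint entropy directly:
H(X,Y) = -Σ p(x,y) log p(x,y) = 0.5786 dits

Right side — compute H(Y|X) from the conditional distributions:
P(X) = (3/5, 2/5), so H(X) = 0.2923 dits
H(Y|X) = Σ_x P(X=x) · H(Y|X=x):
  P(Y|X=0) = (1/3, 2/3), H(Y|X=0) = 0.2764, weight P(X=0) = 3/5
  P(Y|X=1) = (1/2, 1/2), H(Y|X=1) = 0.3010, weight P(X=1) = 2/5
H(Y|X) = 0.2863 dits

H(X) + H(Y|X) = 0.2923 + 0.2863 = 0.5786 dits

Both sides equal 0.5786 dits. ✓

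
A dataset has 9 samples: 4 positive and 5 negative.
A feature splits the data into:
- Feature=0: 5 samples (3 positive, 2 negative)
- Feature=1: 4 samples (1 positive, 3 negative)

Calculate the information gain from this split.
0.0911 bits

Information Gain = H(Y) - H(Y|Feature)

Before split:
P(positive) = 4/9 = 0.4444
H(Y) = 0.9911 bits

After split:
Feature=0: H = 0.9710 bits (weight = 5/9)
Feature=1: H = 0.8113 bits (weight = 4/9)
H(Y|Feature) = (5/9)×0.9710 + (4/9)×0.8113 = 0.9000 bits

Information Gain = 0.9911 - 0.9000 = 0.0911 bits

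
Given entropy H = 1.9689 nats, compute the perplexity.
7.1628

Perplexity is e^H (or exp(H) for natural log).

H = 1.9689 nats
Perplexity = e^1.9689 = 7.1628

Interpretation: The model's uncertainty is equivalent to choosing uniformly among 7.2 options.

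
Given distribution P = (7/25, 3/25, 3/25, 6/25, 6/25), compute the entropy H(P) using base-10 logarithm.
0.6733 dits

Shannon entropy is H(X) = -Σ p(x) log p(x).

For P = (7/25, 3/25, 3/25, 6/25, 6/25):
H = -7/25 × log_10(7/25) -3/25 × log_10(3/25) -3/25 × log_10(3/25) -6/25 × log_10(6/25) -6/25 × log_10(6/25)
H = 0.6733 dits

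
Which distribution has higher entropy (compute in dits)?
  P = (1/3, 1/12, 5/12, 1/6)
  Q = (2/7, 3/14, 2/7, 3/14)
Q

Computing entropies in dits:
H(P) = 0.5371
H(Q) = 0.5976

Distribution Q has higher entropy.

Intuition: The distribution closer to uniform (more spread out) has higher entropy.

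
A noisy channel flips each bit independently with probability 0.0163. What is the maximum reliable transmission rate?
0.8799 bits

For a binary symmetric channel (BSC) with error probability p:
Capacity C = 1 - H(p) bits per symbol

where H(p) = -p log₂(p) - (1-p) log₂(1-p) is the binary entropy function.

H(0.0163) = 0.1201 bits
C = 1 - 0.1201 = 0.8799 bits per symbol

This means we can reliably transmit up to 0.8799 bits of information per channel use.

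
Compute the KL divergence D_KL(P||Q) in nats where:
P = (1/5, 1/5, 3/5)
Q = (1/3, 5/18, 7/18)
0.0923 nats

KL divergence: D_KL(P||Q) = Σ p(x) log(p(x)/q(x))

Computing term by term:
  x=0: 1/5 × log_e[(1/5)/(1/3)] = 1/5 × -0.5108 = -0.1022
  x=1: 1/5 × log_e[(1/5)/(5/18)] = 1/5 × -0.3285 = -0.0657
  x=2: 3/5 × log_e[(3/5)/(7/18)] = 3/5 × 0.4336 = 0.2602

D_KL(P||Q) = 0.0923 nats

Note: KL divergence is always non-negative and equals 0 iff P = Q.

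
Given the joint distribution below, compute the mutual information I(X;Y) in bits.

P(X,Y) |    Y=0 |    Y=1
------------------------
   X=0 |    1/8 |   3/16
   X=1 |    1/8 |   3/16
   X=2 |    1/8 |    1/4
0.0032 bits

Mutual information: I(X;Y) = H(X) + H(Y) - H(X,Y)

Marginals:
P(X) = (5/16, 5/16, 3/8), H(X) = 1.5794 bits
P(Y) = (3/8, 5/8), H(Y) = 0.9544 bits

Joint entropy: H(X,Y) = 2.5306 bits

I(X;Y) = 1.5794 + 0.9544 - 2.5306 = 0.0032 bits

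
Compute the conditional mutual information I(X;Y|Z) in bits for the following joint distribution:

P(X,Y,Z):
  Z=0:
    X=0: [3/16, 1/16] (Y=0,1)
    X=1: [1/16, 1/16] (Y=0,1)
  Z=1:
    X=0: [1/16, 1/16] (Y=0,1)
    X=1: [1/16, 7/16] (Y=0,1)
0.0710 bits

Conditional mutual information: I(X;Y|Z) = H(X|Z) + H(Y|Z) - H(X,Y|Z)

H(Z) = 0.9544
H(X,Z) = 1.7500 → H(X|Z) = 0.7956
H(Y,Z) = 1.7500 → H(Y|Z) = 0.7956
H(X,Y,Z) = 2.4746 → H(X,Y|Z) = 1.5202

I(X;Y|Z) = 0.7956 + 0.7956 - 1.5202 = 0.0710 bits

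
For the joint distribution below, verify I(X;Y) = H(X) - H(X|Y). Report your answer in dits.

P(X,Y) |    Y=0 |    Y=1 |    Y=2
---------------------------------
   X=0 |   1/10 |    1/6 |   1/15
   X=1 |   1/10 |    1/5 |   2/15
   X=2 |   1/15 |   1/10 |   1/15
I(X;Y) = 0.0031 dits

Mutual information has multiple equivalent forms:
- I(X;Y) = H(X) - H(X|Y)
- I(X;Y) = H(Y) - H(Y|X)
- I(X;Y) = H(X) + H(Y) - H(X,Y)

Computing all quantities:
H(X) = 0.4639, H(Y) = 0.4606, H(X,Y) = 0.9214
H(X|Y) = 0.4608, H(Y|X) = 0.4575

Verification:
H(X) - H(X|Y) = 0.4639 - 0.4608 = 0.0031
H(Y) - H(Y|X) = 0.4606 - 0.4575 = 0.0031
H(X) + H(Y) - H(X,Y) = 0.4639 + 0.4606 - 0.9214 = 0.0031

All forms give I(X;Y) = 0.0031 dits. ✓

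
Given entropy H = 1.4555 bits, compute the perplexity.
2.7425

Perplexity is 2^H (or exp(H) for natural log).

H = 1.4555 bits
Perplexity = 2^1.4555 = 2.7425

Interpretation: The model's uncertainty is equivalent to choosing uniformly among 2.7 options.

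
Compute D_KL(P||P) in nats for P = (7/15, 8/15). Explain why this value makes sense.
0.0000 nats

KL divergence satisfies the Gibbs inequality: D_KL(P||Q) ≥ 0 for all distributions P, Q.

D_KL(P||Q) = Σ p(x) log(p(x)/q(x))
Each term is p(x) × log_e(p(x)/p(x)) = p(x) × log_e(1) = 0, so the sum is 0.
D_KL(P||Q) = 0.0000 nats

When P = Q, the KL divergence is exactly 0, as there is no 'divergence' between identical distributions.

This non-negativity is a fundamental property: relative entropy cannot be negative because it measures how different Q is from P.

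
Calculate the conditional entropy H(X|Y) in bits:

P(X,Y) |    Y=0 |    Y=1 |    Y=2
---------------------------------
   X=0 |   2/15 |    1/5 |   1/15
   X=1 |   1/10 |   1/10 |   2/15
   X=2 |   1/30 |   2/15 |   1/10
1.4954 bits

Using the chain rule: H(X|Y) = H(X,Y) - H(Y)

First, compute H(X,Y) = 3.0477 bits

Marginal P(Y) = (4/15, 13/30, 3/10)
H(Y) = 1.5524 bits

H(X|Y) = H(X,Y) - H(Y) = 3.0477 - 1.5524 = 1.4954 bits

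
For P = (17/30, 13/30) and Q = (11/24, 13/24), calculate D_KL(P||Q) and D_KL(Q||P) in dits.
D_KL(P||Q) = 0.0102, D_KL(Q||P) = 0.0103

KL divergence is not symmetric: D_KL(P||Q) ≠ D_KL(Q||P) in general.

D_KL(P||Q) = 0.0102 dits
D_KL(Q||P) = 0.0103 dits

No, they are not equal!

This asymmetry is why KL divergence is not a true distance metric.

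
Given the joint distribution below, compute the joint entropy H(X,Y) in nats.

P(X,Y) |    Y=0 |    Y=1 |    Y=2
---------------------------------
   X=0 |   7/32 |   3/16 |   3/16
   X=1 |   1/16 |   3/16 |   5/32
1.7374 nats

Joint entropy is H(X,Y) = -Σ_{x,y} p(x,y) log p(x,y).

Summing over all non-zero entries:
H(X,Y) = -[7/32·log_e(7/32) + 3/16·log_e(3/16) + 3/16·log_e(3/16) + 1/16·log_e(1/16) + 3/16·log_e(3/16) + 5/32·log_e(5/32)]
H(X,Y) = 1.7374 nats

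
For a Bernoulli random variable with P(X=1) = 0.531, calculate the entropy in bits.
0.9972 bits

The binary entropy function is:
H(p) = -p log(p) - (1-p) log(1-p)

H(0.531) = -0.531 × log_2(0.531) - 0.469 × log_2(0.469)
H(0.531) = 0.9972 bits

Note: Binary entropy is maximized at p=0.5 (H=1 bit) and minimized at p=0 or p=1 (H=0).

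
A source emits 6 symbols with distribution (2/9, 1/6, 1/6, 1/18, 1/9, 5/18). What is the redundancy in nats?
0.0997 nats

Redundancy measures how far a source is from maximum entropy:
R = H_max - H(X)

Maximum entropy for 6 symbols: H_max = log_e(6) = 1.7918 nats
Actual entropy: H(X) = 1.6920 nats
Redundancy: R = 1.7918 - 1.6920 = 0.0997 nats

This redundancy represents potential for compression: the source could be compressed by 0.0997 nats per symbol.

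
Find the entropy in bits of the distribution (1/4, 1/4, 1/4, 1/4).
2.0000 bits

Shannon entropy is H(X) = -Σ p(x) log p(x).

For P = (1/4, 1/4, 1/4, 1/4):
H = -1/4 × log_2(1/4) -1/4 × log_2(1/4) -1/4 × log_2(1/4) -1/4 × log_2(1/4)
H = 2.0000 bits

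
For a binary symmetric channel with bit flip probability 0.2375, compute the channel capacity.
0.2091 bits

For a binary symmetric channel (BSC) with error probability p:
Capacity C = 1 - H(p) bits per symbol

where H(p) = -p log₂(p) - (1-p) log₂(1-p) is the binary entropy function.

H(0.2375) = 0.7909 bits
C = 1 - 0.7909 = 0.2091 bits per symbol

This means we can reliably transmit up to 0.2091 bits of information per channel use.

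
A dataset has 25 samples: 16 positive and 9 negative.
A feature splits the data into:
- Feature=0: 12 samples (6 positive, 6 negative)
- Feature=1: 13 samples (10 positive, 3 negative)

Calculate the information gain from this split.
0.0574 bits

Information Gain = H(Y) - H(Y|Feature)

Before split:
P(positive) = 16/25 = 0.6400
H(Y) = 0.9427 bits

After split:
Feature=0: H = 1.0000 bits (weight = 12/25)
Feature=1: H = 0.7793 bits (weight = 13/25)
H(Y|Feature) = (12/25)×1.0000 + (13/25)×0.7793 = 0.8853 bits

Information Gain = 0.9427 - 0.8853 = 0.0574 bits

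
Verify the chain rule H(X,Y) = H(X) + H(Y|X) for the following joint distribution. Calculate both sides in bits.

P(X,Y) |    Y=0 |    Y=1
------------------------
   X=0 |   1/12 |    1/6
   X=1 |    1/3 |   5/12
H(X,Y) = 1.7842, H(X) = 0.8113, H(Y|X) = 0.9729 (all in bits)

Chain rule: H(X,Y) = H(X) + H(Y|X)

Left side — joint entropy directly:
H(X,Y) = -Σ p(x,y) log p(x,y) = 1.7842 bits

Right side — compute H(Y|X) from the conditional distributions:
P(X) = (1/4, 3/4), so H(X) = 0.8113 bits
H(Y|X) = Σ_x P(X=x) · H(Y|X=x):
  P(Y|X=0) = (1/3, 2/3), H(Y|X=0) = 0.9183, weight P(X=0) = 1/4
  P(Y|X=1) = (4/9, 5/9), H(Y|X=1) = 0.9911, weight P(X=1) = 3/4
H(Y|X) = 0.9729 bits

H(X) + H(Y|X) = 0.8113 + 0.9729 = 1.7842 bits

Both sides equal 1.7842 bits. ✓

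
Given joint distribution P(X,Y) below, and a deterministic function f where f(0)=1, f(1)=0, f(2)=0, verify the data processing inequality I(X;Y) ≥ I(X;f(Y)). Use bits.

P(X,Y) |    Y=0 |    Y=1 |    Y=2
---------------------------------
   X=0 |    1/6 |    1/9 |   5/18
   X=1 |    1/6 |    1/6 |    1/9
I(X;Y) = 0.0524, I(X;f(Y)) = 0.0045, inequality holds: 0.0524 ≥ 0.0045

Data Processing Inequality: For any Markov chain X → Y → Z, we have I(X;Y) ≥ I(X;Z).

Here Z = f(Y) is a deterministic function of Y, forming X → Y → Z.

Original I(X;Y) = 0.0524 bits

After applying f:
P(X,Z) where Z=f(Y):
- P(X,Z=0) = P(X,Y=1) + P(X,Y=2)
- P(X,Z=1) = P(X,Y=0)

I(X;Z) = I(X;f(Y)) = 0.0045 bits

Verification: 0.0524 ≥ 0.0045 ✓

Information cannot be created by processing; the function f can only lose information about X.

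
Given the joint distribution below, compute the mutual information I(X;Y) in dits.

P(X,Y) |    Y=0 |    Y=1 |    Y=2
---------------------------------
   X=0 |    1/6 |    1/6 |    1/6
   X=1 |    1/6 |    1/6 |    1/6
0.0000 dits

Mutual information: I(X;Y) = H(X) + H(Y) - H(X,Y)

Marginals:
P(X) = (1/2, 1/2), H(X) = 0.3010 dits
P(Y) = (1/3, 1/3, 1/3), H(Y) = 0.4771 dits

Joint entropy: H(X,Y) = 0.7782 dits

I(X;Y) = 0.3010 + 0.4771 - 0.7782 = 0.0000 dits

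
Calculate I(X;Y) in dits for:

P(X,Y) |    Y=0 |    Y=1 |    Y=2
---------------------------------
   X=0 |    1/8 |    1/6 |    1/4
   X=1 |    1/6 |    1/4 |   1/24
0.0393 dits

Mutual information: I(X;Y) = H(X) + H(Y) - H(X,Y)

Marginals:
P(X) = (13/24, 11/24), H(X) = 0.2995 dits
P(Y) = (7/24, 5/12, 7/24), H(Y) = 0.4706 dits

Joint entropy: H(X,Y) = 0.7308 dits

I(X;Y) = 0.2995 + 0.4706 - 0.7308 = 0.0393 dits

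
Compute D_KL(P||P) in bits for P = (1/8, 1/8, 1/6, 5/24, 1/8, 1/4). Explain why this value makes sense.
0.0000 bits

KL divergence satisfies the Gibbs inequality: D_KL(P||Q) ≥ 0 for all distributions P, Q.

D_KL(P||Q) = Σ p(x) log(p(x)/q(x))
Each term is p(x) × log_2(p(x)/p(x)) = p(x) × log_2(1) = 0, so the sum is 0.
D_KL(P||Q) = 0.0000 bits

When P = Q, the KL divergence is exactly 0, as there is no 'divergence' between identical distributions.

This non-negativity is a fundamental property: relative entropy cannot be negative because it measures how different Q is from P.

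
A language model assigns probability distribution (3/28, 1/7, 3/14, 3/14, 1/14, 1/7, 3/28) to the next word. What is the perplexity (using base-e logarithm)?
6.5751

Perplexity is e^H (or exp(H) for natural log).

First, H = -Σ p log p = 1.8833 nats
Perplexity = e^1.8833 = 6.5751

Interpretation: The model's uncertainty is equivalent to choosing uniformly among 6.6 options.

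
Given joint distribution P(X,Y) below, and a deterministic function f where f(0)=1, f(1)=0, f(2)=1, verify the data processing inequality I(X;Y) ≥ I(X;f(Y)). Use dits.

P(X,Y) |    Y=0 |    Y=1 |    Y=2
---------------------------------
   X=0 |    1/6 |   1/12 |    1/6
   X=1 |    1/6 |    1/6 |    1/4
I(X;Y) = 0.0037, I(X;f(Y)) = 0.0021, inequality holds: 0.0037 ≥ 0.0021

Data Processing Inequality: For any Markov chain X → Y → Z, we have I(X;Y) ≥ I(X;Z).

Here Z = f(Y) is a deterministic function of Y, forming X → Y → Z.

Original I(X;Y) = 0.0037 dits

After applying f:
P(X,Z) where Z=f(Y):
- P(X,Z=0) = P(X,Y=1)
- P(X,Z=1) = P(X,Y=0) + P(X,Y=2)

I(X;Z) = I(X;f(Y)) = 0.0021 dits

Verification: 0.0037 ≥ 0.0021 ✓

Information cannot be created by processing; the function f can only lose information about X.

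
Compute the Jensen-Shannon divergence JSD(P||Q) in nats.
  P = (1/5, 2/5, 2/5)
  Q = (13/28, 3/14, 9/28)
0.0434 nats

Jensen-Shannon divergence is:
JSD(P||Q) = 0.5 × D_KL(P||M) + 0.5 × D_KL(Q||M)
where M = 0.5 × (P + Q) is the mixture distribution.

M = 0.5 × (1/5, 2/5, 2/5) + 0.5 × (13/28, 3/14, 9/28) = (0.332143, 0.307143, 0.360714)

D_KL(P||M) = 0.0456 nats
D_KL(Q||M) = 0.0413 nats

JSD(P||Q) = 0.5 × 0.0456 + 0.5 × 0.0413 = 0.0434 nats

Unlike KL divergence, JSD is symmetric and bounded: 0 ≤ JSD ≤ log(2).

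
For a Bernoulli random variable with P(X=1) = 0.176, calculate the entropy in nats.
0.4653 nats

The binary entropy function is:
H(p) = -p log(p) - (1-p) log(1-p)

H(0.176) = -0.176 × log_e(0.176) - 0.824 × log_e(0.824)
H(0.176) = 0.4653 nats

Note: Binary entropy is maximized at p=0.5 (H=1 bit) and minimized at p=0 or p=1 (H=0).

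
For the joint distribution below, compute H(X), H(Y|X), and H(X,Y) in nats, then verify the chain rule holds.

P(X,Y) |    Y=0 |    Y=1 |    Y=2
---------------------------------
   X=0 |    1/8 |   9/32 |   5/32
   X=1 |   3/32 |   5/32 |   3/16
H(X,Y) = 1.7326, H(X) = 0.6853, H(Y|X) = 1.0473 (all in nats)

Chain rule: H(X,Y) = H(X) + H(Y|X)

Left side — joint entropy directly:
H(X,Y) = -Σ p(x,y) log p(x,y) = 1.7326 nats

Right side — compute H(Y|X) from the conditional distributions:
P(X) = (9/16, 7/16), so H(X) = 0.6853 nats
H(Y|X) = Σ_x P(X=x) · H(Y|X=x):
  P(Y|X=0) = (2/9, 1/2, 5/18), H(Y|X=0) = 1.0366, weight P(X=0) = 9/16
  P(Y|X=1) = (3/14, 5/14, 3/7), H(Y|X=1) = 1.0609, weight P(X=1) = 7/16
H(Y|X) = 1.0473 nats

H(X) + H(Y|X) = 0.6853 + 1.0473 = 1.7326 nats

Both sides equal 1.7326 nats. ✓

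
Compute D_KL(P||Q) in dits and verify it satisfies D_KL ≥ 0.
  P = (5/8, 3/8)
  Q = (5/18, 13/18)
0.1134 dits

KL divergence satisfies the Gibbs inequality: D_KL(P||Q) ≥ 0 for all distributions P, Q.

D_KL(P||Q) = Σ p(x) log(p(x)/q(x))
Term by term:
  x=0: 5/8 × log_10[(5/8)/(5/18)] = 0.2201
  x=1: 3/8 × log_10[(3/8)/(13/18)] = -0.1067
D_KL(P||Q) = 0.1134 dits

D_KL(P||Q) = 0.1134 ≥ 0 ✓

This non-negativity is a fundamental property: relative entropy cannot be negative because it measures how different Q is from P.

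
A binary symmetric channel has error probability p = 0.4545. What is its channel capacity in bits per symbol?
0.0060 bits

For a binary symmetric channel (BSC) with error probability p:
Capacity C = 1 - H(p) bits per symbol

where H(p) = -p log₂(p) - (1-p) log₂(1-p) is the binary entropy function.

H(0.4545) = 0.9940 bits
C = 1 - 0.9940 = 0.0060 bits per symbol

This means we can reliably transmit up to 0.0060 bits of information per channel use.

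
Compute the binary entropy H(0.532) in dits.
0.3001 dits

The binary entropy function is:
H(p) = -p log(p) - (1-p) log(1-p)

H(0.532) = -0.532 × log_10(0.532) - 0.468 × log_10(0.468)
H(0.532) = 0.3001 dits

Note: Binary entropy is maximized at p=0.5 (H=1 bit) and minimized at p=0 or p=1 (H=0).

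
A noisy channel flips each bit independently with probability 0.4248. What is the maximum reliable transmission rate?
0.0164 bits

For a binary symmetric channel (BSC) with error probability p:
Capacity C = 1 - H(p) bits per symbol

where H(p) = -p log₂(p) - (1-p) log₂(1-p) is the binary entropy function.

H(0.4248) = 0.9836 bits
C = 1 - 0.9836 = 0.0164 bits per symbol

This means we can reliably transmit up to 0.0164 bits of information per channel use.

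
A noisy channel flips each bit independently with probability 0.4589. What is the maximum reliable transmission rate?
0.0049 bits

For a binary symmetric channel (BSC) with error probability p:
Capacity C = 1 - H(p) bits per symbol

where H(p) = -p log₂(p) - (1-p) log₂(1-p) is the binary entropy function.

H(0.4589) = 0.9951 bits
C = 1 - 0.9951 = 0.0049 bits per symbol

This means we can reliably transmit up to 0.0049 bits of information per channel use.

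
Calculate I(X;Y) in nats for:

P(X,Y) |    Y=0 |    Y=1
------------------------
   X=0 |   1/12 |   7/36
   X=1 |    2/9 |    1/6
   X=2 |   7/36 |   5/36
0.0315 nats

Mutual information: I(X;Y) = H(X) + H(Y) - H(X,Y)

Marginals:
P(X) = (5/18, 7/18, 1/3), H(X) = 1.0893 nats
P(Y) = (1/2, 1/2), H(Y) = 0.6931 nats

Joint entropy: H(X,Y) = 1.7510 nats

I(X;Y) = 1.0893 + 0.6931 - 1.7510 = 0.0315 nats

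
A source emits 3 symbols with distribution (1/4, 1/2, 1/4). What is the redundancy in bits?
0.0850 bits

Redundancy measures how far a source is from maximum entropy:
R = H_max - H(X)

Maximum entropy for 3 symbols: H_max = log_2(3) = 1.5850 bits
Actual entropy: H(X) = 1.5000 bits
Redundancy: R = 1.5850 - 1.5000 = 0.0850 bits

This redundancy represents potential for compression: the source could be compressed by 0.0850 bits per symbol.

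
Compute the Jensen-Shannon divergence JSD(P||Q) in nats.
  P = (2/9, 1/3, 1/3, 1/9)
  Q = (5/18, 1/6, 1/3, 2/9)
0.0251 nats

Jensen-Shannon divergence is:
JSD(P||Q) = 0.5 × D_KL(P||M) + 0.5 × D_KL(Q||M)
where M = 0.5 × (P + Q) is the mixture distribution.

M = 0.5 × (2/9, 1/3, 1/3, 1/9) + 0.5 × (5/18, 1/6, 1/3, 2/9) = (1/4, 1/4, 1/3, 1/6)

D_KL(P||M) = 0.0247 nats
D_KL(Q||M) = 0.0256 nats

JSD(P||Q) = 0.5 × 0.0247 + 0.5 × 0.0256 = 0.0251 nats

Unlike KL divergence, JSD is symmetric and bounded: 0 ≤ JSD ≤ log(2).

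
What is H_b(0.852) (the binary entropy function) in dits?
0.1821 dits

The binary entropy function is:
H(p) = -p log(p) - (1-p) log(1-p)

H(0.852) = -0.852 × log_10(0.852) - 0.148 × log_10(0.148)
H(0.852) = 0.1821 dits

Note: Binary entropy is maximized at p=0.5 (H=1 bit) and minimized at p=0 or p=1 (H=0).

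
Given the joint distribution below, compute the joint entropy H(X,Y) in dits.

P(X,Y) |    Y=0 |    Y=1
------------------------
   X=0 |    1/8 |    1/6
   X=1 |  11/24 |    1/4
0.5484 dits

Joint entropy is H(X,Y) = -Σ_{x,y} p(x,y) log p(x,y).

Summing over all non-zero entries:
H(X,Y) = -[1/8·log_10(1/8) + 1/6·log_10(1/6) + 11/24·log_10(11/24) + 1/4·log_10(1/4)]
H(X,Y) = 0.5484 dits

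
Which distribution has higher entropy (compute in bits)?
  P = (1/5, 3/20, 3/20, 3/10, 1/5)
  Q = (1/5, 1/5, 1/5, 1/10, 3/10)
P

Computing entropies in bits:
H(P) = 2.2710
H(Q) = 2.2464

Distribution P has higher entropy.

Intuition: The distribution closer to uniform (more spread out) has higher entropy.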